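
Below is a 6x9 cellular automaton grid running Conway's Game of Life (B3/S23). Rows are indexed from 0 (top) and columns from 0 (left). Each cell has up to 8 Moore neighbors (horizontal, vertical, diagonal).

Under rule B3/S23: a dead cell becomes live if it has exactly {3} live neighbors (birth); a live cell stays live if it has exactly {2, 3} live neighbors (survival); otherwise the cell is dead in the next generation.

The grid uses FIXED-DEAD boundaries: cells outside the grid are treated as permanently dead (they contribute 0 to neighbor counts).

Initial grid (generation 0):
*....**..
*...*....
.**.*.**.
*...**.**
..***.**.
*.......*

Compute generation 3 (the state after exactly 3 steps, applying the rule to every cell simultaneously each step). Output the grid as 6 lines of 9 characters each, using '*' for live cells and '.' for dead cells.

Answer: ...**....
**....***
......*.*
*.....*.*
.......*.
..*.*....

Derivation:
Simulating step by step:
Generation 0 (given above): 22 live cells
Generation 1: 18 live cells
.....*...
*..**..*.
**..*.***
........*
.*.**.*..
...*...*.
Generation 2: 28 live cells
....*....
**.**..**
**.****.*
*****.*.*
..***..*.
..***....
Generation 3: 15 live cells
(generation 3 grid is the final answer)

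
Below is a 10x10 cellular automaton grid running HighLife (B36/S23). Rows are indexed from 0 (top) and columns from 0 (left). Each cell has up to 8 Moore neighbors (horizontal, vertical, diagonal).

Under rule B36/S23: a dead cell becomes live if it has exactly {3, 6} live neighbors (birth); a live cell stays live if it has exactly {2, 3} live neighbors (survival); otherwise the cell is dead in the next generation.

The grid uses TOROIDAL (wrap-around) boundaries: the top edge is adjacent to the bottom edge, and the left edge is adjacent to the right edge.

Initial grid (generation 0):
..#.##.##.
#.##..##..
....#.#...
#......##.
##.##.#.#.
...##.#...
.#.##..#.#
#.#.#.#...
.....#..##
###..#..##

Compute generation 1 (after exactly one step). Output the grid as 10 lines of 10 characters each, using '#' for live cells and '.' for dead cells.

Simulating step by step:
Generation 0 (given above): 42 live cells
Generation 1: 51 live cells
(generation 1 grid is the final answer)

Answer: .#..##....
.##.....#.
.#.#.##.##
##.##.#.#.
#####.#.#.
.#....#.##
##....##..
###.#.##..
..#######.
####.#....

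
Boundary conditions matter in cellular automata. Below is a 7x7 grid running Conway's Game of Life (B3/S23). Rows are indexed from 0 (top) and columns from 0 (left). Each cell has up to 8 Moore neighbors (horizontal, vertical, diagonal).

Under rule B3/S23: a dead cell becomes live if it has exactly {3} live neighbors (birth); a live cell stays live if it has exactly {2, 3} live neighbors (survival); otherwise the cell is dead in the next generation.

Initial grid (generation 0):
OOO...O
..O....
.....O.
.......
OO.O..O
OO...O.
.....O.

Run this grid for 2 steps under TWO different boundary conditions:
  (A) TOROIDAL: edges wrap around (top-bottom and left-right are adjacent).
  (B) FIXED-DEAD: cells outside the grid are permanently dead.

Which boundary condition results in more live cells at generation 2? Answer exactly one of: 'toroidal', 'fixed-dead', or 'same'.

Under TOROIDAL boundary, generation 2:
..OO.O.
..O...O
.O.....
OO....O
..OO..O
O...OOO
....OO.
Population = 18

Under FIXED-DEAD boundary, generation 2:
.OO....
.OO....
.......
.O.....
O.OO.O.
O.OO.O.
.O...O.
Population = 15

Comparison: toroidal=18, fixed-dead=15 -> toroidal

Answer: toroidal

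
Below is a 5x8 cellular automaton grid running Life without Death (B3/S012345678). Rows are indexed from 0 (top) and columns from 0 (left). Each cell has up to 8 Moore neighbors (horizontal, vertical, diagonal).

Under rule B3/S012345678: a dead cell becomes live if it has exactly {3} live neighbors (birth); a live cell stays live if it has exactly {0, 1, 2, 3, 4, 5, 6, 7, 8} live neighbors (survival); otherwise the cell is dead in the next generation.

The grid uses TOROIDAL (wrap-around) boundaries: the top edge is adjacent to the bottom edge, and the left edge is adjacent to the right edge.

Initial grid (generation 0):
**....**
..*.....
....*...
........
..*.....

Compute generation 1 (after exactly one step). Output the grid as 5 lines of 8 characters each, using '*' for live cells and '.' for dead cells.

Simulating step by step:
Generation 0 (given above): 7 live cells
Generation 1: 14 live cells
(generation 1 grid is the final answer)

Answer: ***...**
***....*
....*...
........
***....*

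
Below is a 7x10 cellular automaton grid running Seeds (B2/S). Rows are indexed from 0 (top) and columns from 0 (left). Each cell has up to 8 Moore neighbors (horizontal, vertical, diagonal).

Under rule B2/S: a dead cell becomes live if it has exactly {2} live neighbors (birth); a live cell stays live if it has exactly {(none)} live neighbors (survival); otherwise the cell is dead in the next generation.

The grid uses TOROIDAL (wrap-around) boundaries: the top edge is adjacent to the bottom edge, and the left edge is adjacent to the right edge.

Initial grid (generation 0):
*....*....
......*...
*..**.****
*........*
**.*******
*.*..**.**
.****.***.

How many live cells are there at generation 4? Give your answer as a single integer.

Answer: 8

Derivation:
Simulating step by step:
Generation 0 (given above): 34 live cells
Generation 1: 5 live cells
........**
.*.*......
.*........
..........
..........
..........
..........
Generation 2: 7 live cells
*.*.......
........**
*.........
..........
..........
..........
........**
Generation 3: 7 live cells
.*.....*..
..........
........*.
..........
..........
........**
**........
Generation 4: 8 live cells
..*.......
.......**.
..........
..........
........**
.*........
..*....*..
Population at generation 4: 8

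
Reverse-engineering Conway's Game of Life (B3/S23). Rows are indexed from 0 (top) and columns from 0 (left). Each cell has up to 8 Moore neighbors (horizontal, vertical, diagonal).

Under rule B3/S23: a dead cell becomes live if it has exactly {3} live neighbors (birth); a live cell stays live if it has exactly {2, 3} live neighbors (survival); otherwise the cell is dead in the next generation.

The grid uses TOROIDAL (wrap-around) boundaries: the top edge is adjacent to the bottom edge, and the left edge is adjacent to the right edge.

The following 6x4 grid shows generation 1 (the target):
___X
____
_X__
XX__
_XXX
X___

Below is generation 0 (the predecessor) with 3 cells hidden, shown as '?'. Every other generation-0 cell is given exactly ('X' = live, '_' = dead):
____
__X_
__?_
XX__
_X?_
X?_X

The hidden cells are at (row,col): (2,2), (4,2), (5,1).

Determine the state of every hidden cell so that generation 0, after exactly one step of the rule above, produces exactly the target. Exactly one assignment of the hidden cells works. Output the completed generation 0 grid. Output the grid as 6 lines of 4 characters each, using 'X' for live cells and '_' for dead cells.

Hidden generation-0 cells (in order): (2,2), (4,2), (5,1).
A hidden cell only influences target cells in its own 3x3 neighborhood. Try each of the 2^3 = 8 assignments, step the completed generation 0 forward once under B3/S23, and compare with the target:
  (2,2)=_ (4,2)=_ (5,1)=_ -> step reproduces the target at every cell -> ACCEPT
  (2,2)=_ (4,2)=_ (5,1)=X -> step gives (0,0)='X' but target has '_' -> reject
  (2,2)=_ (4,2)=X (5,1)=_ -> step gives (3,2)='X' but target has '_' -> reject
  (2,2)=_ (4,2)=X (5,1)=X -> step gives (0,0)='X' but target has '_' -> reject
  (2,2)=X (4,2)=_ (5,1)=_ -> step gives (2,1)='_' but target has 'X' -> reject
  (2,2)=X (4,2)=_ (5,1)=X -> step gives (0,0)='X' but target has '_' -> reject
  (2,2)=X (4,2)=X (5,1)=_ -> step gives (2,1)='_' but target has 'X' -> reject
  (2,2)=X (4,2)=X (5,1)=X -> step gives (0,0)='X' but target has '_' -> reject
Unique solution: (2,2)=dead, (4,2)=dead, (5,1)=dead.
Check: live-neighbor counts of every cell in the completed generation 0:
2223
0101
2322
2221
5333
2221
Applying B3/S23 to generation 0 with these counts gives:
___X
____
_X__
XX__
_XXX
X___
which matches the target exactly.

Answer: ____
__X_
____
XX__
_X__
X__X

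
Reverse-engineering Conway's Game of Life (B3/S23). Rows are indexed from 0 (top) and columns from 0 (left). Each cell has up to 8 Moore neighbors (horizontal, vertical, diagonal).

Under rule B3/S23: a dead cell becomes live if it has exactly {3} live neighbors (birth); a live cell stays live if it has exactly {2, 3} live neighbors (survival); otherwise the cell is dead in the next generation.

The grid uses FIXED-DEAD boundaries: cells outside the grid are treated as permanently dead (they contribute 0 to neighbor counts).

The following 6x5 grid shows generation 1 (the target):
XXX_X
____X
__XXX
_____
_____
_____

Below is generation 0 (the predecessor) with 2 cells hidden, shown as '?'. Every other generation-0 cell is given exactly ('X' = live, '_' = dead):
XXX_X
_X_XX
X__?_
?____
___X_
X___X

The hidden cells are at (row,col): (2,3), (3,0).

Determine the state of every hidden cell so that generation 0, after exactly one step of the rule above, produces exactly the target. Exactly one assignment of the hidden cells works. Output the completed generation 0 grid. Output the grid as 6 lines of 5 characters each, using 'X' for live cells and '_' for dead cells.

Hidden generation-0 cells (in order): (2,3), (3,0).
A hidden cell only influences target cells in its own 3x3 neighborhood. Try each of the 2^2 = 4 assignments, step the completed generation 0 forward once under B3/S23, and compare with the target:
  (2,3)=_ (3,0)=_ -> step gives (1,3)='X' but target has '_' -> reject
  (2,3)=_ (3,0)=X -> step gives (1,3)='X' but target has '_' -> reject
  (2,3)=X (3,0)=_ -> step reproduces the target at every cell -> ACCEPT
  (2,3)=X (3,0)=X -> step gives (2,0)='X' but target has '_' -> reject
Unique solution: (2,3)=live, (3,0)=dead.
Check: live-neighbor counts of every cell in the completed generation 0:
23342
44543
12323
11222
11112
01121
Applying B3/S23 to generation 0 with these counts gives:
XXX_X
____X
__XXX
_____
_____
_____
which matches the target exactly.

Answer: XXX_X
_X_XX
X__X_
_____
___X_
X___X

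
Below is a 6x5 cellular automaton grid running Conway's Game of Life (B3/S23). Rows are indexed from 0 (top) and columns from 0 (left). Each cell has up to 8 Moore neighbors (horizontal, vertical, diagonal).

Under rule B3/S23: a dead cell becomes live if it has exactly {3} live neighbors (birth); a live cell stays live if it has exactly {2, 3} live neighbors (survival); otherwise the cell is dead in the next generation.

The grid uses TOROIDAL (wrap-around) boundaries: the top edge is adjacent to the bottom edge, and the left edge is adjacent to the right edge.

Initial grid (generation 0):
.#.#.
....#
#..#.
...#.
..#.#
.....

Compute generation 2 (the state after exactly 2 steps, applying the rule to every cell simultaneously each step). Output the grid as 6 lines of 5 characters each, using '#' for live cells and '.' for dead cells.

Answer: .#...
..###
.#...
..###
....#
..##.

Derivation:
Simulating step by step:
Generation 0 (given above): 8 live cells
Generation 1: 10 live cells
.....
#.###
...#.
..##.
...#.
..##.
Generation 2: 11 live cells
(generation 2 grid is the final answer)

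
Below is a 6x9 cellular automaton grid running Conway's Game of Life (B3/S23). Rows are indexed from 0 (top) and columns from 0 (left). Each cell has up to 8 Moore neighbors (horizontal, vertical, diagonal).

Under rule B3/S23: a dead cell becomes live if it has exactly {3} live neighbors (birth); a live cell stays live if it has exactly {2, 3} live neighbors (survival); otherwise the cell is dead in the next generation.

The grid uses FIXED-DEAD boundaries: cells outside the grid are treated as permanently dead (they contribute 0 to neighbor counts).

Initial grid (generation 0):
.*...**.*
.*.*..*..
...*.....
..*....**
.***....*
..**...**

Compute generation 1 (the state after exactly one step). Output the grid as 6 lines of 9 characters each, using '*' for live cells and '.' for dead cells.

Simulating step by step:
Generation 0 (given above): 19 live cells
Generation 1: 18 live cells
(generation 1 grid is the final answer)

Answer: ..*..***.
....****.
...*...*.
.*.....**
.*.......
.*.*...**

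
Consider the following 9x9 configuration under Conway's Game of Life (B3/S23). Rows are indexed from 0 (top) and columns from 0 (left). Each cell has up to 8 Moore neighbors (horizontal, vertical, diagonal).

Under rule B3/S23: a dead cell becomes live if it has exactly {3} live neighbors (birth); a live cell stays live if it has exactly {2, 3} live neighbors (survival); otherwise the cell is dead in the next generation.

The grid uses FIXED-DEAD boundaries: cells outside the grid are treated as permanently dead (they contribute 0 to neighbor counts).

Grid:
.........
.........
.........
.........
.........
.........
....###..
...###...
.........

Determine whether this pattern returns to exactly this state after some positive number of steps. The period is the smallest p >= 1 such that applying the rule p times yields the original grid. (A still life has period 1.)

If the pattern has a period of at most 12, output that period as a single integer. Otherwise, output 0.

Answer: 2

Derivation:
Simulating and comparing each generation to the original:
Gen 0 (original, given above): 6 live cells
Gen 1: 6 live cells, differs from original
Gen 2: 6 live cells, MATCHES original -> period = 2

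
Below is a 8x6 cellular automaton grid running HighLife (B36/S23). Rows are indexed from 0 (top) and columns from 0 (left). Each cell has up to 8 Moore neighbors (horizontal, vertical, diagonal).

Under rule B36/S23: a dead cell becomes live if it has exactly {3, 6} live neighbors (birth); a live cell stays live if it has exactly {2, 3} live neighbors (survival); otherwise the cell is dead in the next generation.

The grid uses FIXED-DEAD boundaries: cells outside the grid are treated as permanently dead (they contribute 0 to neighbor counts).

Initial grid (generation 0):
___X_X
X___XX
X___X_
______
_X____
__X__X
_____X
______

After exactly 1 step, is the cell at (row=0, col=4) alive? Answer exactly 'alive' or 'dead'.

Answer: dead

Derivation:
Simulating step by step:
Generation 0 (given above): 11 live cells
Generation 1: 5 live cells
_____X
___X_X
____XX
______
______
______
______
______

Cell (0,4) at generation 1: 0 -> dead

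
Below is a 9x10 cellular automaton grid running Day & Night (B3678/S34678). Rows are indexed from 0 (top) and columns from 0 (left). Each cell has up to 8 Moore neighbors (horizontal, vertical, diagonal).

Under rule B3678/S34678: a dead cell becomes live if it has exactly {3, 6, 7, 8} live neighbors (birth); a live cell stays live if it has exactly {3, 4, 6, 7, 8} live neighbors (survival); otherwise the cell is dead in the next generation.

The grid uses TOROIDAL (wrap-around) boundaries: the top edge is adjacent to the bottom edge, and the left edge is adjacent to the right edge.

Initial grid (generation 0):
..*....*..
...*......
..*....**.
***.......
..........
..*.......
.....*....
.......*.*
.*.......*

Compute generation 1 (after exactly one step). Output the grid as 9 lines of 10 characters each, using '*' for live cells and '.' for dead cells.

Simulating step by step:
Generation 0 (given above): 15 live cells
Generation 1: 10 live cells
(generation 1 grid is the final answer)

Answer: ..........
..*....**.
..**......
.*........
..*.......
..........
..........
*.......*.
*.........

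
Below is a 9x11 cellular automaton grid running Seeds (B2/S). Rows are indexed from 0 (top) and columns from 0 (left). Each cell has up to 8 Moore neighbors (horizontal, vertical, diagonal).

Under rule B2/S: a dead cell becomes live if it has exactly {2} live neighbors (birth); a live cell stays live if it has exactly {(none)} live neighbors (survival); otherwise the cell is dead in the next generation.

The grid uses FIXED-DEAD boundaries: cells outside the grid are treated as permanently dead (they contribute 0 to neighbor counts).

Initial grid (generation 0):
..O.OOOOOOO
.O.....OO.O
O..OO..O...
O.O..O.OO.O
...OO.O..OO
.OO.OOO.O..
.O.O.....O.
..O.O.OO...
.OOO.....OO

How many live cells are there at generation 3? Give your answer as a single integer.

Answer: 4

Derivation:
Simulating step by step:
Generation 0 (given above): 45 live cells
Generation 1: 15 live cells
.O.O.......
O..........
.....O....O
...........
O..........
O..........
O..........
O....O.....
....OOOOO..
Generation 2: 8 live cells
O.O........
.OO.O......
...........
...........
.O.........
...........
...........
.O......O..
...........
Generation 3: 4 live cells
...........
O..........
.OOO.......
...........
...........
...........
...........
...........
...........
Population at generation 3: 4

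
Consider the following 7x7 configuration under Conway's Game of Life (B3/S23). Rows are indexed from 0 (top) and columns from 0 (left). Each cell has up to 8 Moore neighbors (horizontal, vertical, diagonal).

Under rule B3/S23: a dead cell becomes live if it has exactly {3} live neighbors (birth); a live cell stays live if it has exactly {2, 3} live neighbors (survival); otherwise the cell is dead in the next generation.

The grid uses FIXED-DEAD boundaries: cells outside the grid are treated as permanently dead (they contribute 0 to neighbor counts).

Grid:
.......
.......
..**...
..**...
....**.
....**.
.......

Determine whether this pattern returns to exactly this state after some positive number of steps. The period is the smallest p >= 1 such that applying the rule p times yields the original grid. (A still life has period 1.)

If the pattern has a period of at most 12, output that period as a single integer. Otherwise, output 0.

Simulating and comparing each generation to the original:
Gen 0 (original, given above): 8 live cells
Gen 1: 6 live cells, differs from original
Gen 2: 8 live cells, MATCHES original -> period = 2

Answer: 2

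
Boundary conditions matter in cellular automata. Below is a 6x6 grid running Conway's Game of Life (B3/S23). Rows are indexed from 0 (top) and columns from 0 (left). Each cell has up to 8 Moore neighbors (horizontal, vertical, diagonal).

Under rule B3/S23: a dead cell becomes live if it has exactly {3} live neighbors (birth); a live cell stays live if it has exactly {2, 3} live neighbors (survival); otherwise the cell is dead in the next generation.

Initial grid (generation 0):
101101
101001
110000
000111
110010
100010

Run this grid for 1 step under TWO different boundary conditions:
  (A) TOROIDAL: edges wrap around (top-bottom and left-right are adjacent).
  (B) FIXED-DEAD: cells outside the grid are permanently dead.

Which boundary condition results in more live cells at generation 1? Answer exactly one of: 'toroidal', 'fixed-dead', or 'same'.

Answer: fixed-dead

Derivation:
Under TOROIDAL boundary, generation 1:
001100
001110
011100
001110
110000
001010
Population = 15

Under FIXED-DEAD boundary, generation 1:
001110
101110
111101
001111
110000
110000
Population = 20

Comparison: toroidal=15, fixed-dead=20 -> fixed-dead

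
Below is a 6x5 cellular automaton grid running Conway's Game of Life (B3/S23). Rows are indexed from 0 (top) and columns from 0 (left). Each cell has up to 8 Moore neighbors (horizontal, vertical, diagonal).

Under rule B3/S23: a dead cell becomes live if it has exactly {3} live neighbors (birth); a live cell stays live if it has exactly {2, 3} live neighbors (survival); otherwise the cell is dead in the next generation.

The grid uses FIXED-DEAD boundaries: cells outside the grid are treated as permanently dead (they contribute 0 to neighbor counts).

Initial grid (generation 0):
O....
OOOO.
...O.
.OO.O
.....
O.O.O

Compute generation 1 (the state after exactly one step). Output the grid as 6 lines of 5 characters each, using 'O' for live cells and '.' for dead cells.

Answer: O.O..
OOOO.
O...O
..OO.
..O..
.....

Derivation:
Simulating step by step:
Generation 0 (given above): 12 live cells
Generation 1: 11 live cells
(generation 1 grid is the final answer)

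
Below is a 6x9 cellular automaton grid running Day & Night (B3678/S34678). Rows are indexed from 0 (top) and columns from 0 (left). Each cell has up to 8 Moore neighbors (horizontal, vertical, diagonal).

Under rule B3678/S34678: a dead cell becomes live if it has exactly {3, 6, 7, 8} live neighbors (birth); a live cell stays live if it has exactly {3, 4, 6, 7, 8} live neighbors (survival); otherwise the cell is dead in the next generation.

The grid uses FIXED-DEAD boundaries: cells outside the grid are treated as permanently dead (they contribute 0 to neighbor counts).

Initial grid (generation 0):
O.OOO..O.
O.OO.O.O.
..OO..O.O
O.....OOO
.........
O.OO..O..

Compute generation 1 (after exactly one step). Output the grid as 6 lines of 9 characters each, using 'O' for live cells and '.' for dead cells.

Answer: ..OOO.O..
...O...OO
..OOOOOOO
.......O.
.O....O..
.........

Derivation:
Simulating step by step:
Generation 0 (given above): 22 live cells
Generation 1: 17 live cells
(generation 1 grid is the final answer)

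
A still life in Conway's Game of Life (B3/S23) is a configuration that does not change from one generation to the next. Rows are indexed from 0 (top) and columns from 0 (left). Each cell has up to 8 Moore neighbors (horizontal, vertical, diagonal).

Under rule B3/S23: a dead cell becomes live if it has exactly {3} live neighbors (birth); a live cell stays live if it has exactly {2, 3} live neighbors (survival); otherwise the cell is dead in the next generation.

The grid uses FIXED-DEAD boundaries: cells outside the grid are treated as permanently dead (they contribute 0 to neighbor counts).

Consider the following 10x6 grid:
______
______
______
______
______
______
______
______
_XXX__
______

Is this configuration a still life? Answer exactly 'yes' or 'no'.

Compute generation 1 and compare to generation 0 (given above):
Generation 1:
______
______
______
______
______
______
______
__X___
__X___
__X___
Cell (7,2) differs: gen0=0 vs gen1=1 -> NOT a still life.

Answer: no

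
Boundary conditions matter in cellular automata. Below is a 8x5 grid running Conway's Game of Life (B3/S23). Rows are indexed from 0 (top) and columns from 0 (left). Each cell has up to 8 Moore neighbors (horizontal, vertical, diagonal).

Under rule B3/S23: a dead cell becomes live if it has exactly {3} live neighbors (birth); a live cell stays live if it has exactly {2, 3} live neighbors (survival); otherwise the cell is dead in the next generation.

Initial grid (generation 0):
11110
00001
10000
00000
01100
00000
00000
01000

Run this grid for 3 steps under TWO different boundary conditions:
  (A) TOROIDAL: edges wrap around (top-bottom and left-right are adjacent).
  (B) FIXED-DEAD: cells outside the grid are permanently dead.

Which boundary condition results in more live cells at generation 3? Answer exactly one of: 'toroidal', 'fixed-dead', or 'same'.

Answer: fixed-dead

Derivation:
Under TOROIDAL boundary, generation 3:
00000
00000
00000
00000
00000
00000
00000
00000
Population = 0

Under FIXED-DEAD boundary, generation 3:
00100
01010
00100
00000
00000
00000
00000
00000
Population = 4

Comparison: toroidal=0, fixed-dead=4 -> fixed-dead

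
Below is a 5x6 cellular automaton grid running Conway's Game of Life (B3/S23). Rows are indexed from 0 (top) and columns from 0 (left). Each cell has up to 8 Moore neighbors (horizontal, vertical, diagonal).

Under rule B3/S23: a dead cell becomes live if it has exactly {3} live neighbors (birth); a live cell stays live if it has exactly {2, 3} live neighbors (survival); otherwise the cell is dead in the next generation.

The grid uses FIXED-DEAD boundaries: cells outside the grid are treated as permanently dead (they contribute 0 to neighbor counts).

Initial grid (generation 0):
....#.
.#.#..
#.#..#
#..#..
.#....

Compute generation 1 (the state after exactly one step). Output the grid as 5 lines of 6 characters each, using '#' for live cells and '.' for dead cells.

Simulating step by step:
Generation 0 (given above): 9 live cells
Generation 1: 10 live cells
(generation 1 grid is the final answer)

Answer: ......
.####.
#.###.
#.#...
......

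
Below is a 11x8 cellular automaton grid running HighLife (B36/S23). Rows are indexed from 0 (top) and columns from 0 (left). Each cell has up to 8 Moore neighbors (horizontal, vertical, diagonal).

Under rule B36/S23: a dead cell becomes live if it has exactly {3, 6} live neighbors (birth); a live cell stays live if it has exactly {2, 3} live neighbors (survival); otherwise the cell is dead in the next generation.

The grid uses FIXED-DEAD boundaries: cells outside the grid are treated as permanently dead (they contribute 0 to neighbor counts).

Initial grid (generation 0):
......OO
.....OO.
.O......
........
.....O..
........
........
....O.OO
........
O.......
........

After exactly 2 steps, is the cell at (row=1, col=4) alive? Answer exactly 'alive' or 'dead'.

Simulating step by step:
Generation 0 (given above): 10 live cells
Generation 1: 6 live cells
.....OOO
.....OOO
........
........
........
........
........
........
........
........
........
Generation 2: 5 live cells
.....O.O
.....O.O
......O.
........
........
........
........
........
........
........
........

Cell (1,4) at generation 2: 0 -> dead

Answer: dead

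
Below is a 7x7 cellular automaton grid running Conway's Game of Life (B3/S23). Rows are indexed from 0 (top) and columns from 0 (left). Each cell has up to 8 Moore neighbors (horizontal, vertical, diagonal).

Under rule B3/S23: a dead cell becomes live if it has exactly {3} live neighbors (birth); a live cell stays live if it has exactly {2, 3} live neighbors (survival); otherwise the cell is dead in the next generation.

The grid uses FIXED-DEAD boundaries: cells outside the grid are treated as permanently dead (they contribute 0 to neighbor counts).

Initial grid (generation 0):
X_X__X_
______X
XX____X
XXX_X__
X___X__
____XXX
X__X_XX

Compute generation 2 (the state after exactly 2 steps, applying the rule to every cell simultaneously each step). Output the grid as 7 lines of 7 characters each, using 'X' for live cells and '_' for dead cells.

Answer: _______
_X___XX
__XX_X_
__XX_X_
__X_XX_
_____X_
_______

Derivation:
Simulating step by step:
Generation 0 (given above): 20 live cells
Generation 1: 14 live cells
_______
X____XX
X_X__X_
__XX_X_
X___X__
___X__X
______X
Generation 2: 13 live cells
(generation 2 grid is the final answer)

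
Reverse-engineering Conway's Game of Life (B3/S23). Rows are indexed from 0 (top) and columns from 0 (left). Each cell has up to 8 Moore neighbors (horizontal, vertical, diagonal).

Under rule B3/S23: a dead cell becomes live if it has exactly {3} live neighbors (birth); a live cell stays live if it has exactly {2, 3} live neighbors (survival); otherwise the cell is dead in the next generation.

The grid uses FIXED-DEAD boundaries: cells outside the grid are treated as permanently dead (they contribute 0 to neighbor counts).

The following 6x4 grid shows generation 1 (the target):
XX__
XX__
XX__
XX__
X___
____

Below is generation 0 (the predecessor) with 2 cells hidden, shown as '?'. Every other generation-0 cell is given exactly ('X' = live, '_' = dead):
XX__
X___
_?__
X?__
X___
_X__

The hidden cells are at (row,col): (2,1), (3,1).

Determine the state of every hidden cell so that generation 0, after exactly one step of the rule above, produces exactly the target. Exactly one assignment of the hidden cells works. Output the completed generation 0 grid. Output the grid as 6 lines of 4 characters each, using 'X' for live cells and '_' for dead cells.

Hidden generation-0 cells (in order): (2,1), (3,1).
A hidden cell only influences target cells in its own 3x3 neighborhood. Try each of the 2^2 = 4 assignments, step the completed generation 0 forward once under B3/S23, and compare with the target:
  (2,1)=_ (3,1)=_ -> step gives (2,0)='_' but target has 'X' -> reject
  (2,1)=_ (3,1)=X -> step reproduces the target at every cell -> ACCEPT
  (2,1)=X (3,1)=_ -> step gives (1,1)='_' but target has 'X' -> reject
  (2,1)=X (3,1)=X -> step gives (1,1)='_' but target has 'X' -> reject
Unique solution: (2,1)=dead, (3,1)=live.
Check: live-neighbor counts of every cell in the completed generation 0:
2210
2310
3310
2210
3420
2110
Applying B3/S23 to generation 0 with these counts gives:
XX__
XX__
XX__
XX__
X___
____
which matches the target exactly.

Answer: XX__
X___
____
XX__
X___
_X__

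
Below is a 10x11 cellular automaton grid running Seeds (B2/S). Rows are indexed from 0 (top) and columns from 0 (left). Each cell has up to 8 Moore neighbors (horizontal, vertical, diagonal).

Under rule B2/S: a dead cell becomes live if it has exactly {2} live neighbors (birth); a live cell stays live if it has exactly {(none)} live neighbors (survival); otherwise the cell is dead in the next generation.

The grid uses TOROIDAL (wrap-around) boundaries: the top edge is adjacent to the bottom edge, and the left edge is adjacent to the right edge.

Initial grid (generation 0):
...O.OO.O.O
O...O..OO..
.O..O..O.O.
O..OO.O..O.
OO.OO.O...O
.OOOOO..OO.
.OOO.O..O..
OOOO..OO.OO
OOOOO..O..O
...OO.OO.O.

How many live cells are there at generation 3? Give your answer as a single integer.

Simulating step by step:
Generation 0 (given above): 56 live cells
Generation 1: 5 live cells
O.O........
.OO........
..O........
...........
...........
...........
...........
...........
...........
...........
Generation 2: 4 live cells
...O.......
O..........
...O.......
...........
...........
...........
...........
...........
...........
.O.........
Generation 3: 7 live cells
OOO........
..OOO......
...........
...........
...........
...........
...........
...........
...........
..O........
Population at generation 3: 7

Answer: 7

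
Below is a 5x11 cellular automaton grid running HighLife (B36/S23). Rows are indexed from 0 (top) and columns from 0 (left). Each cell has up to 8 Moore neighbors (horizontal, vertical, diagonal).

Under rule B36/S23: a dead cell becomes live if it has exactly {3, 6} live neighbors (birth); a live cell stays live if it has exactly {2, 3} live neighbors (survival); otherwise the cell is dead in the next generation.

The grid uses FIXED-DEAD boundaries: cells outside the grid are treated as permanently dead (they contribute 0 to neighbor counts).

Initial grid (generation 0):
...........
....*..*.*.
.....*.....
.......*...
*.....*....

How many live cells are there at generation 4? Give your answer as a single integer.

Simulating step by step:
Generation 0 (given above): 7 live cells
Generation 1: 3 live cells
...........
...........
......*.*..
......*....
...........
Generation 2: 2 live cells
...........
...........
.......*...
.......*...
...........
Generation 3: 0 live cells
...........
...........
...........
...........
...........
Generation 4: 0 live cells
...........
...........
...........
...........
...........
Population at generation 4: 0

Answer: 0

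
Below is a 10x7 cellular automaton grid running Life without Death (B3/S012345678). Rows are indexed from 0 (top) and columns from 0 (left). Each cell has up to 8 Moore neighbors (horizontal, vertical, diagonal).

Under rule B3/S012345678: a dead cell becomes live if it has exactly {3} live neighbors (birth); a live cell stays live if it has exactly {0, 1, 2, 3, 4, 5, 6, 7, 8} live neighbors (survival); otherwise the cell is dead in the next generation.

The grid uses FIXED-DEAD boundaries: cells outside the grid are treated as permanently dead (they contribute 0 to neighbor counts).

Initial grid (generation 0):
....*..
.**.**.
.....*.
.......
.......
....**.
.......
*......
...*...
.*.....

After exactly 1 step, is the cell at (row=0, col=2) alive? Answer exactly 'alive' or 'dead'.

Answer: dead

Derivation:
Simulating step by step:
Generation 0 (given above): 11 live cells
Generation 1: 15 live cells
...***.
.*****.
....**.
.......
.......
....**.
.......
*......
...*...
.*.....

Cell (0,2) at generation 1: 0 -> dead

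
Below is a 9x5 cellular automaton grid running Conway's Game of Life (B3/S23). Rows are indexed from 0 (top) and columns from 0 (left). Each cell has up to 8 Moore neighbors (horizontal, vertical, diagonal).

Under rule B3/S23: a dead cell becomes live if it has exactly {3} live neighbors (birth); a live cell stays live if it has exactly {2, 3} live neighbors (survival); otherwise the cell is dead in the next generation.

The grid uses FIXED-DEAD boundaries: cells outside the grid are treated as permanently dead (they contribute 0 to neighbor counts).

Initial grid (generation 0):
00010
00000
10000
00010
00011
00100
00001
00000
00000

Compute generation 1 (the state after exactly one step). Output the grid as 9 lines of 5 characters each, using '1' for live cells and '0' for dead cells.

Answer: 00000
00000
00000
00011
00111
00001
00000
00000
00000

Derivation:
Simulating step by step:
Generation 0 (given above): 7 live cells
Generation 1: 6 live cells
(generation 1 grid is the final answer)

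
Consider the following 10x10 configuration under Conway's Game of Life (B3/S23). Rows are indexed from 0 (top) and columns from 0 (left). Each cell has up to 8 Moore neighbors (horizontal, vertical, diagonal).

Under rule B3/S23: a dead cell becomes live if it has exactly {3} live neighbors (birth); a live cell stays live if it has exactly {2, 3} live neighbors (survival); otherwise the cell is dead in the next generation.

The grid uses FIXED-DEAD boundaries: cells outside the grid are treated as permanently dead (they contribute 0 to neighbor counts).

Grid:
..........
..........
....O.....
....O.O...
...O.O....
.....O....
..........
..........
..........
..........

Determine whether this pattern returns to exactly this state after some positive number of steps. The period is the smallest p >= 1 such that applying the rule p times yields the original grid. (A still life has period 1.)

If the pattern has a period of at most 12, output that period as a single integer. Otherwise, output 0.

Answer: 2

Derivation:
Simulating and comparing each generation to the original:
Gen 0 (original, given above): 6 live cells
Gen 1: 6 live cells, differs from original
Gen 2: 6 live cells, MATCHES original -> period = 2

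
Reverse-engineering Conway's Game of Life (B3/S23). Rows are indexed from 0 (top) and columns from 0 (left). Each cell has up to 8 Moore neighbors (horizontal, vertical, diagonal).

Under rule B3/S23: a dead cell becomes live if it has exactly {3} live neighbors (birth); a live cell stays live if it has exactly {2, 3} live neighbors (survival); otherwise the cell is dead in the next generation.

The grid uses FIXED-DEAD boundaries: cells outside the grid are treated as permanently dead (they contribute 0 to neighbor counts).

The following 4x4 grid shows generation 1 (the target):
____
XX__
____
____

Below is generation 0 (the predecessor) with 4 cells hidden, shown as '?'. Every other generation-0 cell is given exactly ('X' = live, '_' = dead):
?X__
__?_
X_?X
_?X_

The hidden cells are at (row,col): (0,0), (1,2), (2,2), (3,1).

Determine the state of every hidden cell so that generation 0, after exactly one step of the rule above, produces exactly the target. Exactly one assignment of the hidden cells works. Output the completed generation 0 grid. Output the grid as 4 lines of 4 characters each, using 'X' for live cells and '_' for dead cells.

Hidden generation-0 cells (in order): (0,0), (1,2), (2,2), (3,1).
A hidden cell only influences target cells in its own 3x3 neighborhood. Try each of the 2^4 = 16 assignments, step the completed generation 0 forward once under B3/S23, and compare with the target:
  (0,0)=_ (1,2)=_ (2,2)=_ (3,1)=_ -> step gives (1,0)='_' but target has 'X' -> reject
  (0,0)=_ (1,2)=_ (2,2)=_ (3,1)=X -> step gives (1,0)='_' but target has 'X' -> reject
  (0,0)=_ (1,2)=_ (2,2)=X (3,1)=_ -> step gives (1,0)='_' but target has 'X' -> reject
  (0,0)=_ (1,2)=_ (2,2)=X (3,1)=X -> step gives (1,0)='_' but target has 'X' -> reject
  (0,0)=_ (1,2)=X (2,2)=_ (3,1)=_ -> step gives (1,0)='_' but target has 'X' -> reject
  (0,0)=_ (1,2)=X (2,2)=_ (3,1)=X -> step gives (1,0)='_' but target has 'X' -> reject
  (0,0)=_ (1,2)=X (2,2)=X (3,1)=_ -> step gives (1,0)='_' but target has 'X' -> reject
  (0,0)=_ (1,2)=X (2,2)=X (3,1)=X -> step gives (1,0)='_' but target has 'X' -> reject
  (0,0)=X (1,2)=_ (2,2)=_ (3,1)=_ -> step reproduces the target at every cell -> ACCEPT
  (0,0)=X (1,2)=_ (2,2)=_ (3,1)=X -> step gives (2,1)='X' but target has '_' -> reject
  (0,0)=X (1,2)=_ (2,2)=X (3,1)=_ -> step gives (1,1)='_' but target has 'X' -> reject
  (0,0)=X (1,2)=_ (2,2)=X (3,1)=X -> step gives (1,1)='_' but target has 'X' -> reject
  (0,0)=X (1,2)=X (2,2)=_ (3,1)=_ -> step gives (0,1)='X' but target has '_' -> reject
  (0,0)=X (1,2)=X (2,2)=_ (3,1)=X -> step gives (0,1)='X' but target has '_' -> reject
  (0,0)=X (1,2)=X (2,2)=X (3,1)=_ -> step gives (0,1)='X' but target has '_' -> reject
  (0,0)=X (1,2)=X (2,2)=X (3,1)=X -> step gives (0,1)='X' but target has '_' -> reject
Unique solution: (0,0)=live, (1,2)=dead, (2,2)=dead, (3,1)=dead.
Check: live-neighbor counts of every cell in the completed generation 0:
1110
3321
0221
1212
Applying B3/S23 to generation 0 with these counts gives:
____
XX__
____
____
which matches the target exactly.

Answer: XX__
____
X__X
__X_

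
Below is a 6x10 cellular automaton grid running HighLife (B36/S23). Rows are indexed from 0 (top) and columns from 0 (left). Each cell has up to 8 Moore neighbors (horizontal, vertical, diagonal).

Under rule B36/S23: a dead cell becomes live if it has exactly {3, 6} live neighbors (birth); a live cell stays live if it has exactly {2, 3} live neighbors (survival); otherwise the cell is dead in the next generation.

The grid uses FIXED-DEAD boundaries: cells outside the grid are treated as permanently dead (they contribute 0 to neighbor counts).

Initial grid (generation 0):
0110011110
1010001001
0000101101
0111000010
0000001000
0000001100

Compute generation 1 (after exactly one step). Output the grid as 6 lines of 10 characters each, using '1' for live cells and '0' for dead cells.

Answer: 0110011110
0011000101
0000011101
0011011010
0010001000
0000001100

Derivation:
Simulating step by step:
Generation 0 (given above): 21 live cells
Generation 1: 23 live cells
(generation 1 grid is the final answer)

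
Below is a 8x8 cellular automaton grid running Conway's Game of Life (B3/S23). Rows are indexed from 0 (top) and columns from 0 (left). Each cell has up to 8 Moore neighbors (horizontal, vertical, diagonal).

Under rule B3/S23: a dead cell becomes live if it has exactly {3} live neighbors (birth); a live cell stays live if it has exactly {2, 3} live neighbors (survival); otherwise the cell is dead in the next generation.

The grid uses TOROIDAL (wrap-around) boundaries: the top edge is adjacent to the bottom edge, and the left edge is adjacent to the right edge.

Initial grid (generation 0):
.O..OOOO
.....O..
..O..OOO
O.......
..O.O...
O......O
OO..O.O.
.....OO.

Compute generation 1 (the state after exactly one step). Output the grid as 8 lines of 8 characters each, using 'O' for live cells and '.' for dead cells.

Simulating step by step:
Generation 0 (given above): 21 live cells
Generation 1: 22 live cells
(generation 1 grid is the final answer)

Answer: ....O..O
O.......
.....OOO
.O.O.OOO
OO.....O
O..O.O.O
OO....O.
.O......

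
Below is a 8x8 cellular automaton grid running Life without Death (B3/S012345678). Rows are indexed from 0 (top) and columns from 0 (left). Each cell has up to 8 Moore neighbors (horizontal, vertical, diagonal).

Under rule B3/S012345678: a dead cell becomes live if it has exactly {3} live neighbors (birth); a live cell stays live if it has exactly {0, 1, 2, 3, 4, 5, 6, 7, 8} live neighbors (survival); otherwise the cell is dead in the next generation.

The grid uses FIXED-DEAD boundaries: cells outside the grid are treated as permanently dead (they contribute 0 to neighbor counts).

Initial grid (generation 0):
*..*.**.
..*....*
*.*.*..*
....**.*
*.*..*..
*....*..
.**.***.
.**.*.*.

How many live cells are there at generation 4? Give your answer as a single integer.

Answer: 39

Derivation:
Simulating step by step:
Generation 0 (given above): 27 live cells
Generation 1: 35 live cells
*..*.**.
..*.**.*
***.**.*
....**.*
***..*..
*.**.*..
***.***.
.**.*.*.
Generation 2: 37 live cells
*..*.**.
*.*.**.*
***.**.*
....**.*
***..*..
*.**.*..
***.***.
***.*.*.
Generation 3: 38 live cells
**.*.**.
*.*.**.*
***.**.*
....**.*
***..*..
*.**.*..
***.***.
***.*.*.
Generation 4: 39 live cells
****.**.
*.*.**.*
***.**.*
....**.*
***..*..
*.**.*..
***.***.
***.*.*.
Population at generation 4: 39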